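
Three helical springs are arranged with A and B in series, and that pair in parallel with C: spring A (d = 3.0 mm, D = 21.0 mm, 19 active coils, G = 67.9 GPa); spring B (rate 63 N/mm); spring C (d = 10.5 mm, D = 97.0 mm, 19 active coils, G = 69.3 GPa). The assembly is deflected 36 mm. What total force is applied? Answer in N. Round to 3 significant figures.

351 N

k_A = Gd⁴/(8D³N_a) = (67.9×10³)(3.0⁴)/(8·21.0³·19) = 3.9071 N/mm
k_C = Gd⁴/(8D³N_a) = (69.3×10³)(10.5⁴)/(8·97.0³·19) = 6.072 N/mm
Springs A,B series: k_AB = 1/(1/3.9071+1/63) = 3.6789 N/mm; parallel with C: k_eq = 3.6789+6.072 = 9.7509 N/mm
F = k_eq·δ = 9.7509·36 = 351.03 N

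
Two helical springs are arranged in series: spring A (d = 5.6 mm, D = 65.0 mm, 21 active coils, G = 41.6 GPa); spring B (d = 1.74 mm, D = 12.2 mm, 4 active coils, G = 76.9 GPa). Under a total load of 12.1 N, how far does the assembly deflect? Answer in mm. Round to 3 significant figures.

14.6 mm

k_A = Gd⁴/(8D³N_a) = (41.6×10³)(5.6⁴)/(8·65.0³·21) = 0.88674 N/mm
k_B = Gd⁴/(8D³N_a) = (76.9×10³)(1.74⁴)/(8·12.2³·4) = 12.131 N/mm
Series: 1/k_eq = 1/0.88674 + 1/12.131 = 1.2102; k_eq = 0.82634 N/mm
δ = F/k_eq = 12.1/0.82634 = 14.643 mm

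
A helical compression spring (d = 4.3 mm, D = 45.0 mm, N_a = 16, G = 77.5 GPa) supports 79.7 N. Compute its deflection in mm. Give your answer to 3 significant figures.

k = Gd⁴/(8D³N_a) = (77.5×10³)(4.3⁴)/(8·45.0³·16) = 2.2716 N/mm
δ = F/k = 79.7 / 2.2716 = 35.086 mm

35.1 mm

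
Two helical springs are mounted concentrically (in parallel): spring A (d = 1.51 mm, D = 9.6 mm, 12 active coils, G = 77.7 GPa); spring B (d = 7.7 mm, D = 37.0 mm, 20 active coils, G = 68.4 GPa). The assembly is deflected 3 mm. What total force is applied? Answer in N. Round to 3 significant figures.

103 N

k_A = Gd⁴/(8D³N_a) = (77.7×10³)(1.51⁴)/(8·9.6³·12) = 4.756 N/mm
k_B = Gd⁴/(8D³N_a) = (68.4×10³)(7.7⁴)/(8·37.0³·20) = 29.668 N/mm
Parallel: k_eq = 4.756 + 29.668 = 34.424 N/mm
F = k_eq·δ = 34.424·3 = 103.27 N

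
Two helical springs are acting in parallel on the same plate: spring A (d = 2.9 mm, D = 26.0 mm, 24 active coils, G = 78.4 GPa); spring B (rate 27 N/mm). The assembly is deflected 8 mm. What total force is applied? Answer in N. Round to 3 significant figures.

k_A = Gd⁴/(8D³N_a) = (78.4×10³)(2.9⁴)/(8·26.0³·24) = 1.6432 N/mm
Parallel: k_eq = 1.6432 + 27 = 28.643 N/mm
F = k_eq·δ = 28.643·8 = 229.15 N

229 N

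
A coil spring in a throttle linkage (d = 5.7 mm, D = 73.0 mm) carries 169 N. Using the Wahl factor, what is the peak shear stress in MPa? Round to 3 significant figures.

189 MPa

Spring index C = D/d = 73.0/5.7 = 12.8070
K_W = (4C−1)/(4C−4) + 0.615/C = 50.228/47.228 + 0.0480 = 1.1115
τ₀ = 8FD/(πd³) = 8·169·73.0/(π·5.7³) = 98696/581.8 = 169.64 MPa
τ_max = K·τ₀ = 1.1115 × 169.64 = 188.56 MPa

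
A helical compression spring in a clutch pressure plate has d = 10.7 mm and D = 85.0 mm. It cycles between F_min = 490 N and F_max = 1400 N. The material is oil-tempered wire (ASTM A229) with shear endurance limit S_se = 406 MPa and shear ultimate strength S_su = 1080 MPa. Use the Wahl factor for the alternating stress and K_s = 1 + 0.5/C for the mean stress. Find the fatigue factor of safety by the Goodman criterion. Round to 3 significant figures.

2.51

C = D/d = 85.0/10.7 = 7.9439; K_W = (4C−1)/(4C−4)+0.615/C = 1.1854; K_s = 1+0.5/C = 1.0629
F_a = (F_max−F_min)/2 = 455 N; F_m = (F_max+F_min)/2 = 945 N
τ_a = K_W·8F_aD/(πd³) = 1.1854 × 80.393 = 95.3 MPa
τ_m = K_s·8F_mD/(πd³) = 1.0629 × 166.97 = 177.48 MPa
Goodman: 1/n_f = τ_a/S_se + τ_m/S_su = 95.3/406 + 177.48/1080 = 0.23473 + 0.16433 = 0.39906
n_f = 1/0.39906 = 2.506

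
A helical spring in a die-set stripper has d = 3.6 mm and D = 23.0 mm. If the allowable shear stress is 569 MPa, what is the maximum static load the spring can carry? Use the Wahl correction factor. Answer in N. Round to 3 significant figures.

C = D/d = 23.0/3.6 = 6.3889
K_W = (4C−1)/(4C−4) + 0.615/C = 24.556/21.556 + 0.0963 = 1.2354
τ_max = K·8FD/(πd³) → F_max = τ_allow·πd³/(8DK)
F_max = 569·π·3.6³/(8·23.0·1.2354) = 83401/227.32 = 366.89 N

367 N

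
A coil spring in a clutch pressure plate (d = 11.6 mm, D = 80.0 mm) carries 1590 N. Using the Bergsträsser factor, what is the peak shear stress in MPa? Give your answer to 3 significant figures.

Spring index C = D/d = 80.0/11.6 = 6.8966
K_B = (4C+2)/(4C−3) = 29.586/24.586 = 1.2034
τ₀ = 8FD/(πd³) = 8·1590·80.0/(π·11.6³) = 1.0176e+06/4903.7 = 207.52 MPa
τ_max = K·τ₀ = 1.2034 × 207.52 = 249.72 MPa

250 MPa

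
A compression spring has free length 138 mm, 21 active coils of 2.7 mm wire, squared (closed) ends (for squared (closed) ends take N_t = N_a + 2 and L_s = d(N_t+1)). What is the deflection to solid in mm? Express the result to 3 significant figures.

N_t = 23; L_s = 2.7·24 = 64.8 mm
δ_solid = L₀ − L_s = 138 − 64.8 = 73.2 mm

73.2 mm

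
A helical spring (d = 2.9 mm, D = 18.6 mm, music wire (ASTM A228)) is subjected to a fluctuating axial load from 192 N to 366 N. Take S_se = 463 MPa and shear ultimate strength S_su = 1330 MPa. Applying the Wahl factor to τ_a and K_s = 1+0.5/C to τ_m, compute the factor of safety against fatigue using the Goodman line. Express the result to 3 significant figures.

C = D/d = 18.6/2.9 = 6.4138; K_W = (4C−1)/(4C−4)+0.615/C = 1.2344; K_s = 1+0.5/C = 1.0780
F_a = (F_max−F_min)/2 = 87 N; F_m = (F_max+F_min)/2 = 279 N
τ_a = K_W·8F_aD/(πd³) = 1.2344 × 168.96 = 208.57 MPa
τ_m = K_s·8F_mD/(πd³) = 1.0780 × 541.83 = 584.07 MPa
Goodman: 1/n_f = τ_a/S_se + τ_m/S_su = 208.57/463 + 584.07/1330 = 0.45046 + 0.43915 = 0.88962
n_f = 1/0.88962 = 1.124

1.12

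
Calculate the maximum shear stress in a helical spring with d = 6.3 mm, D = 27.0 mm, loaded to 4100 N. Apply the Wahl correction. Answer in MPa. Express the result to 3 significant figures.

Spring index C = D/d = 27.0/6.3 = 4.2857
K_W = (4C−1)/(4C−4) + 0.615/C = 16.143/13.143 + 0.1435 = 1.3718
τ₀ = 8FD/(πd³) = 8·4100·27.0/(π·6.3³) = 885600/785.55 = 1127.4 MPa
τ_max = K·τ₀ = 1.3718 × 1127.4 = 1546.5 MPa

1550 MPa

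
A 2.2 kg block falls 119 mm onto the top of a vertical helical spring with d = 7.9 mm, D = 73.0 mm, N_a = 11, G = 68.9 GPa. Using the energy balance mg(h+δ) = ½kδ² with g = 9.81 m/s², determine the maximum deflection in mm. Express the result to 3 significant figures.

k = Gd⁴/(8D³N_a) = (68.9×10³)(7.9⁴)/(8·73.0³·11) = 7.8393 N/mm
W = mg = 2.2 × 9.81 = 21.582 N
½kδ² − Wδ − Wh = 0 → δ = (W + √(W² + 2kWh))/k
δ = (21.582 + √(465.78 + 40266.6))/7.8393 = (21.582 + 201.82)/7.8393 = 28.498 mm

28.5 mm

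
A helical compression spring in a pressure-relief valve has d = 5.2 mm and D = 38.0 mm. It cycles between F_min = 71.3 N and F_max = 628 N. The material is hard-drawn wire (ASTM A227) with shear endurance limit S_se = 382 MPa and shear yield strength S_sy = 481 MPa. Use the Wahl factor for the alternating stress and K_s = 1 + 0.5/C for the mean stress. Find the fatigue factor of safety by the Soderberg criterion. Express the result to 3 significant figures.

C = D/d = 38.0/5.2 = 7.3077; K_W = (4C−1)/(4C−4)+0.615/C = 1.2031; K_s = 1+0.5/C = 1.0684
F_a = (F_max−F_min)/2 = 278.35 N; F_m = (F_max+F_min)/2 = 349.65 N
τ_a = K_W·8F_aD/(πd³) = 1.2031 × 191.56 = 230.46 MPa
τ_m = K_s·8F_mD/(πd³) = 1.0684 × 240.63 = 257.09 MPa
Soderberg: 1/n_f = τ_a/S_se + τ_m/S_sy = 230.46/382 + 257.09/481 = 0.60329 + 0.53450 = 1.1378
n_f = 1/1.1378 = 0.8789

0.879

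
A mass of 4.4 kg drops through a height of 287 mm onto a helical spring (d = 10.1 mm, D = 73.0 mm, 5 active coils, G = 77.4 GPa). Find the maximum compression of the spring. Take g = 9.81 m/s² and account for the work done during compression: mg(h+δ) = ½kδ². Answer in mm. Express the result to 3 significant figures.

k = Gd⁴/(8D³N_a) = (77.4×10³)(10.1⁴)/(8·73.0³·5) = 51.76 N/mm
W = mg = 4.4 × 9.81 = 43.164 N
½kδ² − Wδ − Wh = 0 → δ = (W + √(W² + 2kWh))/k
δ = (43.164 + √(1863.1 + 1.28242e+06))/51.76 = (43.164 + 1133.3)/51.76 = 22.728 mm

22.7 mm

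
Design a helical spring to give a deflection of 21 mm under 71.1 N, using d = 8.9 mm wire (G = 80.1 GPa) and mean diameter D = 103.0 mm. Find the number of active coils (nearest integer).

17

Required rate k = F/δ = 71.1/21 = 3.3857 N/mm
N_a = Gd⁴/(8D³k) = (80.1×10³ × 8.9⁴)/(8 × 103.0³ × 3.3857)
    = 5.02565e+08 / 2.95973e+07 = 16.98 → 17 coils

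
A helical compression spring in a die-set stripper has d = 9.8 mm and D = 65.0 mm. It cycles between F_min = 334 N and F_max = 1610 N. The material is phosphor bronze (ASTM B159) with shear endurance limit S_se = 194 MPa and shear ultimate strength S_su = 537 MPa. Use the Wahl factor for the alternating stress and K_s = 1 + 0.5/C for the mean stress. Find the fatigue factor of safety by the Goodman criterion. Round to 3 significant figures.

0.951

C = D/d = 65.0/9.8 = 6.6327; K_W = (4C−1)/(4C−4)+0.615/C = 1.2259; K_s = 1+0.5/C = 1.0754
F_a = (F_max−F_min)/2 = 638 N; F_m = (F_max+F_min)/2 = 972 N
τ_a = K_W·8F_aD/(πd³) = 1.2259 × 112.2 = 137.54 MPa
τ_m = K_s·8F_mD/(πd³) = 1.0754 × 170.94 = 183.83 MPa
Goodman: 1/n_f = τ_a/S_se + τ_m/S_su = 137.54/194 + 183.83/537 = 0.70899 + 0.34232 = 1.0513
n_f = 1/1.0513 = 0.9512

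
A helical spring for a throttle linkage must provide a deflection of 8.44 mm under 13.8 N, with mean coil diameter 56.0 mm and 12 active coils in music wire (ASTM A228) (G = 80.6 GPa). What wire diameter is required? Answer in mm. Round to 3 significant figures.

4.30 mm

Required rate k = F/δ = 13.8/8.44 = 1.6351 N/mm
d = (8D³N_a·k / G)^(1/4) = (8·56.0³·12·1.6351 / (80.6×10³))^0.25
  = (342.01)^0.25 = 4.3004 mm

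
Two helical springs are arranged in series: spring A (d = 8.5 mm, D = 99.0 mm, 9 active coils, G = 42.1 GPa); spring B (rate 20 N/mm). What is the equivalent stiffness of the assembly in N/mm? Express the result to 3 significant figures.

2.72 N/mm

k_A = Gd⁴/(8D³N_a) = (42.1×10³)(8.5⁴)/(8·99.0³·9) = 3.1457 N/mm
Series: 1/k_eq = 1/3.1457 + 1/20 = 0.36789; k_eq = 2.7182 N/mm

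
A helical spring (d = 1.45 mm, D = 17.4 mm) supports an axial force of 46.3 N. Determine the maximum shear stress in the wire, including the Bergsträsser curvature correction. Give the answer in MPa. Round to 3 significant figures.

748 MPa

Spring index C = D/d = 17.4/1.45 = 12.0000
K_B = (4C+2)/(4C−3) = 50.000/45.000 = 1.1111
τ₀ = 8FD/(πd³) = 8·46.3·17.4/(π·1.45³) = 6444.96/9.5775 = 672.92 MPa
τ_max = K·τ₀ = 1.1111 × 672.92 = 747.69 MPa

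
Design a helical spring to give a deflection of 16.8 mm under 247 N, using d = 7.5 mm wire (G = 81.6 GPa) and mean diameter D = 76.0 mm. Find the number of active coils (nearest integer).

Required rate k = F/δ = 247/16.8 = 14.702 N/mm
N_a = Gd⁴/(8D³k) = (81.6×10³ × 7.5⁴)/(8 × 76.0³ × 14.702)
    = 2.58188e+08 / 5.16319e+07 = 5.001 → 5 coils

5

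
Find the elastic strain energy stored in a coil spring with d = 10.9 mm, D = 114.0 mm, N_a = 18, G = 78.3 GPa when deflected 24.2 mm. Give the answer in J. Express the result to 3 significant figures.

1.52 J

k = Gd⁴/(8D³N_a) = (78.3×10³)(10.9⁴)/(8·114.0³·18) = 5.1807 N/mm
U = ½kδ² = 0.5 × 5.1807 × 24.2² = 1517 N·mm = 1.517 J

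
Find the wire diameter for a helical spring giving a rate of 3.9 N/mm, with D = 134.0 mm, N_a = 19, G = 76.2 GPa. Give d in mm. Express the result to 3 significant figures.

d = (8D³N_a·k / G)^(1/4) = (8·134.0³·19·3.9 / (76.2×10³))^0.25
  = (18718)^0.25 = 11.6968 mm

11.7 mm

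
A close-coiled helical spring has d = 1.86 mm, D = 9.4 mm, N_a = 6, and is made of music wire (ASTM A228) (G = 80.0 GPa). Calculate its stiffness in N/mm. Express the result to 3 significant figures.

k = Gd⁴/(8D³N_a) = (80.0×10³ × 1.86⁴) / (8 × 9.4³ × 6)
  = 957507 / 39868 = 24.017 N/mm

24.0 N/mm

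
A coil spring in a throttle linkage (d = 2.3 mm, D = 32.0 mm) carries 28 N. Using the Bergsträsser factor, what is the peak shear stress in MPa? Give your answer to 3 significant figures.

Spring index C = D/d = 32.0/2.3 = 13.9130
K_B = (4C+2)/(4C−3) = 57.652/52.652 = 1.0950
τ₀ = 8FD/(πd³) = 8·28·32.0/(π·2.3³) = 7168/38.224 = 187.53 MPa
τ_max = K·τ₀ = 1.0950 × 187.53 = 205.34 MPa

205 MPa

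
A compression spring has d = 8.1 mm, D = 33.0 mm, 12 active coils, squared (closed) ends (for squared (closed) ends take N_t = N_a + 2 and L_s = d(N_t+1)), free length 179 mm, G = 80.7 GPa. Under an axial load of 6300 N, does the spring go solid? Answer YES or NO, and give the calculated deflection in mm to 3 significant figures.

YES, δ = 62.6 mm

k = Gd⁴/(8D³N_a) = (80.7×10³)(8.1⁴)/(8·33.0³·12) = 100.69 N/mm
N_t = 14; L_s = 8.1·15 = 121.5 mm; δ_solid = L₀ − L_s = 179 − 121.5 = 57.5 mm
δ = F/k = 6300/100.69 = 62.566 mm
δ ≥ δ_solid → spring goes solid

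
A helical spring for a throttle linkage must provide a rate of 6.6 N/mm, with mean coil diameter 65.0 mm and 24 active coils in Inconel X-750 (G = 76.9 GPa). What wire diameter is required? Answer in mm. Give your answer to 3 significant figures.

8.20 mm

d = (8D³N_a·k / G)^(1/4) = (8·65.0³·24·6.6 / (76.9×10³))^0.25
  = (4525.4)^0.25 = 8.2019 mm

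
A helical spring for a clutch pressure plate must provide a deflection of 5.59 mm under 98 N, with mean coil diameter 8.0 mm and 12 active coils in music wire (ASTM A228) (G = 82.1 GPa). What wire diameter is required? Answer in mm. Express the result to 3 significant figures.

1.80 mm

Required rate k = F/δ = 98/5.59 = 17.531 N/mm
d = (8D³N_a·k / G)^(1/4) = (8·8.0³·12·17.531 / (82.1×10³))^0.25
  = (10.496)^0.25 = 1.7999 mm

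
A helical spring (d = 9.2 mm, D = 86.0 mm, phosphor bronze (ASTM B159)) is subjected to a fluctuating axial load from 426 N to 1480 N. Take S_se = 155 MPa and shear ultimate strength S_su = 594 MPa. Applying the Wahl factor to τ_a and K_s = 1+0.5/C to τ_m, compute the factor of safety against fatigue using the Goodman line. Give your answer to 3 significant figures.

0.633

C = D/d = 86.0/9.2 = 9.3478; K_W = (4C−1)/(4C−4)+0.615/C = 1.1556; K_s = 1+0.5/C = 1.0535
F_a = (F_max−F_min)/2 = 527 N; F_m = (F_max+F_min)/2 = 953 N
τ_a = K_W·8F_aD/(πd³) = 1.1556 × 148.21 = 171.28 MPa
τ_m = K_s·8F_mD/(πd³) = 1.0535 × 268.02 = 282.36 MPa
Goodman: 1/n_f = τ_a/S_se + τ_m/S_su = 171.28/155 + 282.36/594 = 1.10503 + 0.47535 = 1.5804
n_f = 1/1.5804 = 0.6328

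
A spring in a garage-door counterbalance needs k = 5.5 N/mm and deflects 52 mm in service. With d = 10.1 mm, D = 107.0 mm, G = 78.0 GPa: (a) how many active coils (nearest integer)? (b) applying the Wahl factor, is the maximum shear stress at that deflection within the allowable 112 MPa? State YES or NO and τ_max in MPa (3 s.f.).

N_a = Gd⁴/(8D³k) = (78.0×10³)(10.1⁴)/(8·107.0³·5.5) = 15.06 → N_a = 15
Actual rate k = Gd⁴/(8D³·15) = 5.5214 N/mm
Working load F = kδ = 5.5214·52 = 287.11 N
C = 107.0/10.1 = 10.5941; K_W = (4C−1)/(4C−4)+0.615/C = 1.1362
τ_max = K_W·8FD/(πd³) = 1.1362·75.93 = 86.273 MPa
τ_max ≤ 112 MPa → acceptable

(a) 15 coils; (b) YES, τ_max = 86.3 MPa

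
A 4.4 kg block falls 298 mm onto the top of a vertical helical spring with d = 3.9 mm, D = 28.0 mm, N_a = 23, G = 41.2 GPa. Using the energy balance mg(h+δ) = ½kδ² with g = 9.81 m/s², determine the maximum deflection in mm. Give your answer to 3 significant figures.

124 mm

k = Gd⁴/(8D³N_a) = (41.2×10³)(3.9⁴)/(8·28.0³·23) = 2.3597 N/mm
W = mg = 4.4 × 9.81 = 43.164 N
½kδ² − Wδ − Wh = 0 → δ = (W + √(W² + 2kWh))/k
δ = (43.164 + √(1863.1 + 60706))/2.3597 = (43.164 + 250.14)/2.3597 = 124.29 mm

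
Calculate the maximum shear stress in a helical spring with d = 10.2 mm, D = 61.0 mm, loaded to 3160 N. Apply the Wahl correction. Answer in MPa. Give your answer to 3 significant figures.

Spring index C = D/d = 61.0/10.2 = 5.9804
K_W = (4C−1)/(4C−4) + 0.615/C = 22.922/19.922 + 0.1028 = 1.2534
τ₀ = 8FD/(πd³) = 8·3160·61.0/(π·10.2³) = 1.54208e+06/3333.9 = 462.55 MPa
τ_max = K·τ₀ = 1.2534 × 462.55 = 579.77 MPa

580 MPa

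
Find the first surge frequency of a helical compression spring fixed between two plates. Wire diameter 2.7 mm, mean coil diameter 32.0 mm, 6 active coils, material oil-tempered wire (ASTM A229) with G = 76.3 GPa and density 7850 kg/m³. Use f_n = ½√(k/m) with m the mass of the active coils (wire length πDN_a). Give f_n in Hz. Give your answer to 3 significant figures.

154 Hz

k = Gd⁴/(8D³N_a) = (76.3×10³)(2.7⁴)/(8·32.0³·6) = 2.578 N/mm = 2578 N/m
Wire length L = πDN_a = π·32.0·6 = 603.19 mm
m = ρ·(πd²/4)·L = 7850 × 5.7256×10⁻⁶ m² × 0.60319 m = 0.027111 kg
f_n = ½√(k/m) = 0.5·√(2578/0.027111) = 0.5·√(95093) = 154.19 Hz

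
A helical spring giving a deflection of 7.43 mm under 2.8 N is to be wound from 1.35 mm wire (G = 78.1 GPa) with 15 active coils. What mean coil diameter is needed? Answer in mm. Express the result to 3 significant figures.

Required rate k = F/δ = 2.8/7.43 = 0.37685 N/mm
D = (Gd⁴/(8N_a·k))^(1/3) = (78.1×10³·1.35⁴/(8·15·0.37685))^(1/3)
  = (5736.35)^(1/3) = 17.9011 mm

17.9 mm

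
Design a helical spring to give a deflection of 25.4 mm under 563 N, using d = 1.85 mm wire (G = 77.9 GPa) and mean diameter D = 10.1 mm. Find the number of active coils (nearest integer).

5

Required rate k = F/δ = 563/25.4 = 22.165 N/mm
N_a = Gd⁴/(8D³k) = (77.9×10³ × 1.85⁴)/(8 × 10.1³ × 22.165)
    = 912482 / 182696 = 4.995 → 5 coils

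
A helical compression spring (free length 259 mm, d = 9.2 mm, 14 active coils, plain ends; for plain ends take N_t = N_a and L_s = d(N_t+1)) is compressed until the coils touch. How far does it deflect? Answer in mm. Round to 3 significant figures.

121 mm

N_t = 14; L_s = 9.2·15 = 138 mm
δ_solid = L₀ − L_s = 259 − 138 = 121 mm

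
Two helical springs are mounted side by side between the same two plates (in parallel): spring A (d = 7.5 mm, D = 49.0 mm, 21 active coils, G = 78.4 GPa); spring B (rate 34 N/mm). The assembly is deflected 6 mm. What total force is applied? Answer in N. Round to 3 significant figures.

k_A = Gd⁴/(8D³N_a) = (78.4×10³)(7.5⁴)/(8·49.0³·21) = 12.551 N/mm
Parallel: k_eq = 12.551 + 34 = 46.551 N/mm
F = k_eq·δ = 46.551·6 = 279.3 N

279 N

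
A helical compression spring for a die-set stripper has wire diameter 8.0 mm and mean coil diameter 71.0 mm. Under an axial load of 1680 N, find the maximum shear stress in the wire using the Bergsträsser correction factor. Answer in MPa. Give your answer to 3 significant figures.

685 MPa

Spring index C = D/d = 71.0/8.0 = 8.8750
K_B = (4C+2)/(4C−3) = 37.500/32.500 = 1.1538
τ₀ = 8FD/(πd³) = 8·1680·71.0/(π·8.0³) = 954240/1608.5 = 593.25 MPa
τ_max = K·τ₀ = 1.1538 × 593.25 = 684.52 MPa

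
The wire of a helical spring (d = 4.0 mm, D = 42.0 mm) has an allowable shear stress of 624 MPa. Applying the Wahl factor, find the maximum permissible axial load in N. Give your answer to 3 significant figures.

328 N

C = D/d = 42.0/4.0 = 10.5000
K_W = (4C−1)/(4C−4) + 0.615/C = 41.000/38.000 + 0.0586 = 1.1375
τ_max = K·8FD/(πd³) → F_max = τ_allow·πd³/(8DK)
F_max = 624·π·4.0³/(8·42.0·1.1375) = 1.2546e+05/382.21 = 328.26 N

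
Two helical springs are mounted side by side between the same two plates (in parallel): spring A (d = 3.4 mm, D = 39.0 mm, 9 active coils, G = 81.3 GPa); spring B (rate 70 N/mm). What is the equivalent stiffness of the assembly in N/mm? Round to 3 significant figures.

k_A = Gd⁴/(8D³N_a) = (81.3×10³)(3.4⁴)/(8·39.0³·9) = 2.5438 N/mm
Parallel: k_eq = 2.5438 + 70 = 72.544 N/mm

72.5 N/mm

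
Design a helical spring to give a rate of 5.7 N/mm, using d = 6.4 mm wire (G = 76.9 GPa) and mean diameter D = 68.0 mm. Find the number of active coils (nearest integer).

N_a = Gd⁴/(8D³k) = (76.9×10³ × 6.4⁴)/(8 × 68.0³ × 5.7)
    = 1.29017e+08 / 1.43381e+07 = 8.998 → 9 coils

9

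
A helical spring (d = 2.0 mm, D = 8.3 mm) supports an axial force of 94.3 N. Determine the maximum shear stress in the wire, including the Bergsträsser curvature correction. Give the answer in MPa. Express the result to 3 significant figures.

Spring index C = D/d = 8.3/2.0 = 4.1500
K_B = (4C+2)/(4C−3) = 18.600/13.600 = 1.3676
τ₀ = 8FD/(πd³) = 8·94.3·8.3/(π·2.0³) = 6261.52/25.133 = 249.14 MPa
τ_max = K·τ₀ = 1.3676 × 249.14 = 340.73 MPa

341 MPa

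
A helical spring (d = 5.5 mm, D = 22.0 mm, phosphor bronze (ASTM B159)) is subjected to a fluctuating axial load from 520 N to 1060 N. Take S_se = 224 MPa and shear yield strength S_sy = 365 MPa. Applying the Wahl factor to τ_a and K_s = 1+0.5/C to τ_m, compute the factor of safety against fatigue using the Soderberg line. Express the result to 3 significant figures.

C = D/d = 22.0/5.5 = 4.0000; K_W = (4C−1)/(4C−4)+0.615/C = 1.4038; K_s = 1+0.5/C = 1.1250
F_a = (F_max−F_min)/2 = 270 N; F_m = (F_max+F_min)/2 = 790 N
τ_a = K_W·8F_aD/(πd³) = 1.4038 × 90.916 = 127.62 MPa
τ_m = K_s·8F_mD/(πd³) = 1.1250 × 266.01 = 299.26 MPa
Soderberg: 1/n_f = τ_a/S_se + τ_m/S_sy = 127.62/224 + 299.26/365 = 0.56974 + 0.81990 = 1.3896
n_f = 1/1.3896 = 0.7196

0.720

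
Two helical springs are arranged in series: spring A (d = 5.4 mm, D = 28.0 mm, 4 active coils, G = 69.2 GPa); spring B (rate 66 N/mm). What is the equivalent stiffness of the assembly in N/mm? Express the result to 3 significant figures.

36.9 N/mm

k_A = Gd⁴/(8D³N_a) = (69.2×10³)(5.4⁴)/(8·28.0³·4) = 83.764 N/mm
Series: 1/k_eq = 1/83.764 + 1/66 = 0.02709; k_eq = 36.914 N/mm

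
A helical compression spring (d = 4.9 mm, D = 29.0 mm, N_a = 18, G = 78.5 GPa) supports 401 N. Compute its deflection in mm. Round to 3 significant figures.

31.1 mm

k = Gd⁴/(8D³N_a) = (78.5×10³)(4.9⁴)/(8·29.0³·18) = 12.885 N/mm
δ = F/k = 401 / 12.885 = 31.121 mm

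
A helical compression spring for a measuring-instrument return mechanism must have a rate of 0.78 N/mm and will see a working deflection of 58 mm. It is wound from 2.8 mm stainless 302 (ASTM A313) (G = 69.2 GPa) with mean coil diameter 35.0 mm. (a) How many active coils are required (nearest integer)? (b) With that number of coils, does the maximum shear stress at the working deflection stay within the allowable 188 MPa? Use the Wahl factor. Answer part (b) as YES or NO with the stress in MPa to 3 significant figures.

N_a = Gd⁴/(8D³k) = (69.2×10³)(2.8⁴)/(8·35.0³·0.78) = 15.9 → N_a = 16
Actual rate k = Gd⁴/(8D³·16) = 0.77504 N/mm
Working load F = kδ = 0.77504·58 = 44.952 N
C = 35.0/2.8 = 12.5000; K_W = (4C−1)/(4C−4)+0.615/C = 1.1144
τ_max = K_W·8FD/(πd³) = 1.1144·182.51 = 203.39 MPa
τ_max > 188 MPa → exceeds allowable

(a) 16 coils; (b) NO, τ_max = 203 MPa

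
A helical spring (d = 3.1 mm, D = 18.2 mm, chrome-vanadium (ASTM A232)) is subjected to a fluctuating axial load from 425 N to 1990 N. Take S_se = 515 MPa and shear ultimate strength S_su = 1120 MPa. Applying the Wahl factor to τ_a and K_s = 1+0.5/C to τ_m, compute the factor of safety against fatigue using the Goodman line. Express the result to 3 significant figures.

C = D/d = 18.2/3.1 = 5.8710; K_W = (4C−1)/(4C−4)+0.615/C = 1.2587; K_s = 1+0.5/C = 1.0852
F_a = (F_max−F_min)/2 = 782.5 N; F_m = (F_max+F_min)/2 = 1207.5 N
τ_a = K_W·8F_aD/(πd³) = 1.2587 × 1217.3 = 1532.3 MPa
τ_m = K_s·8F_mD/(πd³) = 1.0852 × 1878.5 = 2038.5 MPa
Goodman: 1/n_f = τ_a/S_se + τ_m/S_su = 1532.3/515 + 2038.5/1120 = 2.97533 + 1.82008 = 4.7954
n_f = 1/4.7954 = 0.2085

0.209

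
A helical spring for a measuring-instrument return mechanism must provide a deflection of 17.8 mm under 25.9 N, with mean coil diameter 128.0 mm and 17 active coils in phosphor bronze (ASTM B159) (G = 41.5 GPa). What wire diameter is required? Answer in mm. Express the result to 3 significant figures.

Required rate k = F/δ = 25.9/17.8 = 1.4551 N/mm
d = (8D³N_a·k / G)^(1/4) = (8·128.0³·17·1.4551 / (41.5×10³))^0.25
  = (10000)^0.25 = 10.0000 mm

10.0 mm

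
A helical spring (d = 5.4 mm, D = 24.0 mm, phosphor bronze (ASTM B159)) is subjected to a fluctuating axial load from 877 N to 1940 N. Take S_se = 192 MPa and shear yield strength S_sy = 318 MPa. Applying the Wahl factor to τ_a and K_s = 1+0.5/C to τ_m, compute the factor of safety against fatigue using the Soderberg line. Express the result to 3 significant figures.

C = D/d = 24.0/5.4 = 4.4444; K_W = (4C−1)/(4C−4)+0.615/C = 1.3561; K_s = 1+0.5/C = 1.1125
F_a = (F_max−F_min)/2 = 531.5 N; F_m = (F_max+F_min)/2 = 1408.5 N
τ_a = K_W·8F_aD/(πd³) = 1.3561 × 206.29 = 279.75 MPa
τ_m = K_s·8F_mD/(πd³) = 1.1125 × 546.67 = 608.17 MPa
Soderberg: 1/n_f = τ_a/S_se + τ_m/S_sy = 279.75/192 + 608.17/318 = 1.45703 + 1.91249 = 3.3695
n_f = 1/3.3695 = 0.2968

0.297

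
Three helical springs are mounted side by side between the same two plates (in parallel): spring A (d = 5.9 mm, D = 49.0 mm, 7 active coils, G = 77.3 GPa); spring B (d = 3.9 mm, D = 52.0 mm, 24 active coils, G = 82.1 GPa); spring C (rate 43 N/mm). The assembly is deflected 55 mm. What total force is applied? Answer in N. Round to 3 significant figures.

3190 N

k_A = Gd⁴/(8D³N_a) = (77.3×10³)(5.9⁴)/(8·49.0³·7) = 14.217 N/mm
k_B = Gd⁴/(8D³N_a) = (82.1×10³)(3.9⁴)/(8·52.0³·24) = 0.70354 N/mm
Parallel: k_eq = 14.217 + 0.70354 + 43 = 57.921 N/mm
F = k_eq·δ = 57.921·55 = 3185.6 N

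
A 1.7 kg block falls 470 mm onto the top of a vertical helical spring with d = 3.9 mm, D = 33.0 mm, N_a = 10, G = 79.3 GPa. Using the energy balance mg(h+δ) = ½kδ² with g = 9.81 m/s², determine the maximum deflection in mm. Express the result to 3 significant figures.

k = Gd⁴/(8D³N_a) = (79.3×10³)(3.9⁴)/(8·33.0³·10) = 6.3812 N/mm
W = mg = 1.7 × 9.81 = 16.677 N
½kδ² − Wδ − Wh = 0 → δ = (W + √(W² + 2kWh))/k
δ = (16.677 + √(278.12 + 100034))/6.3812 = (16.677 + 316.72)/6.3812 = 52.247 mm

52.2 mm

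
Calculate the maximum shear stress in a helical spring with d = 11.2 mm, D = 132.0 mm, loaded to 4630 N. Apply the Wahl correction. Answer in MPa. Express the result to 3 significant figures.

1240 MPa

Spring index C = D/d = 132.0/11.2 = 11.7857
K_W = (4C−1)/(4C−4) + 0.615/C = 46.143/43.143 + 0.0522 = 1.1217
τ₀ = 8FD/(πd³) = 8·4630·132.0/(π·11.2³) = 4.88928e+06/4413.7 = 1107.7 MPa
τ_max = K·τ₀ = 1.1217 × 1107.7 = 1242.6 MPa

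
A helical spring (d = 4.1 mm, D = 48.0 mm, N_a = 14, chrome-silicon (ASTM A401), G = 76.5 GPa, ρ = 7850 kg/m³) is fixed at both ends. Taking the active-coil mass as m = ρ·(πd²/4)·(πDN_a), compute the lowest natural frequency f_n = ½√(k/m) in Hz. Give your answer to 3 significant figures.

44.7 Hz

k = Gd⁴/(8D³N_a) = (76.5×10³)(4.1⁴)/(8·48.0³·14) = 1.7452 N/mm = 1745.2 N/m
Wire length L = πDN_a = π·48.0·14 = 2111.2 mm
m = ρ·(πd²/4)·L = 7850 × 13.203×10⁻⁶ m² × 2.1112 m = 0.2188 kg
f_n = ½√(k/m) = 0.5·√(1745.2/0.2188) = 0.5·√(7976.4) = 44.655 Hz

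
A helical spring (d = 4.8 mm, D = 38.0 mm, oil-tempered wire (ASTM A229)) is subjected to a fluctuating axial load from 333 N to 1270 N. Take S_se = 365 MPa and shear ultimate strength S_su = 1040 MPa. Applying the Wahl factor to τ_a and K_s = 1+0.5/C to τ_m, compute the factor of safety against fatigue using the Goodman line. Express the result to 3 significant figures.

0.488

C = D/d = 38.0/4.8 = 7.9167; K_W = (4C−1)/(4C−4)+0.615/C = 1.1861; K_s = 1+0.5/C = 1.0632
F_a = (F_max−F_min)/2 = 468.5 N; F_m = (F_max+F_min)/2 = 801.5 N
τ_a = K_W·8F_aD/(πd³) = 1.1861 × 409.93 = 486.23 MPa
τ_m = K_s·8F_mD/(πd³) = 1.0632 × 701.3 = 745.59 MPa
Goodman: 1/n_f = τ_a/S_se + τ_m/S_su = 486.23/365 + 745.59/1040 = 1.33212 + 0.71692 = 2.049
n_f = 1/2.049 = 0.488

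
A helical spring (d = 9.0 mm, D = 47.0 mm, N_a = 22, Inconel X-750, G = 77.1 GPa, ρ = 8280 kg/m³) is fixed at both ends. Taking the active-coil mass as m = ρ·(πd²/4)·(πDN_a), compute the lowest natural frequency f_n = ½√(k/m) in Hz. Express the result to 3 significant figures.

k = Gd⁴/(8D³N_a) = (77.1×10³)(9.0⁴)/(8·47.0³·22) = 27.683 N/mm = 27683 N/m
Wire length L = πDN_a = π·47.0·22 = 3248.4 mm
m = ρ·(πd²/4)·L = 8280 × 63.617×10⁻⁶ m² × 3.2484 m = 1.7111 kg
f_n = ½√(k/m) = 0.5·√(27683/1.7111) = 0.5·√(16179) = 63.598 Hz

63.6 Hz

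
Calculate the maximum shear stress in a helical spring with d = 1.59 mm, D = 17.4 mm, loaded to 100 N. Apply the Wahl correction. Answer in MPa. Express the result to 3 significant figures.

Spring index C = D/d = 17.4/1.59 = 10.9434
K_W = (4C−1)/(4C−4) + 0.615/C = 42.774/39.774 + 0.0562 = 1.1316
τ₀ = 8FD/(πd³) = 8·100·17.4/(π·1.59³) = 13920/12.628 = 1102.3 MPa
τ_max = K·τ₀ = 1.1316 × 1102.3 = 1247.4 MPa

1250 MPa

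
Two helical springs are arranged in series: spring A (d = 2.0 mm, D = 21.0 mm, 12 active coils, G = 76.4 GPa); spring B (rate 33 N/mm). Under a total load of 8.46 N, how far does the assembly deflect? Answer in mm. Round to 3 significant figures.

k_A = Gd⁴/(8D³N_a) = (76.4×10³)(2.0⁴)/(8·21.0³·12) = 1.3749 N/mm
Series: 1/k_eq = 1/1.3749 + 1/33 = 0.75761; k_eq = 1.3199 N/mm
δ = F/k_eq = 8.46/1.3199 = 6.4094 mm

6.41 mm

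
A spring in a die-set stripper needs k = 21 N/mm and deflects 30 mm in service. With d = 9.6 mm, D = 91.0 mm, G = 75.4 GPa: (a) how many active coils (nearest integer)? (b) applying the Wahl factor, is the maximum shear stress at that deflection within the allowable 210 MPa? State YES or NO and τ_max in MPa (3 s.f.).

N_a = Gd⁴/(8D³k) = (75.4×10³)(9.6⁴)/(8·91.0³·21) = 5.059 → N_a = 5
Actual rate k = Gd⁴/(8D³·5) = 21.246 N/mm
Working load F = kδ = 21.246·30 = 637.37 N
C = 91.0/9.6 = 9.4792; K_W = (4C−1)/(4C−4)+0.615/C = 1.1533
τ_max = K_W·8FD/(πd³) = 1.1533·166.94 = 192.54 MPa
τ_max ≤ 210 MPa → acceptable

(a) 5 coils; (b) YES, τ_max = 193 MPa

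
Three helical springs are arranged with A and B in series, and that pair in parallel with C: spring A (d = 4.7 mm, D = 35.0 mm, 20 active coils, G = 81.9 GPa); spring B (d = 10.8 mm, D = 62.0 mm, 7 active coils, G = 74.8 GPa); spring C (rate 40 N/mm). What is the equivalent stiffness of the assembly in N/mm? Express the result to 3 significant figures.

k_A = Gd⁴/(8D³N_a) = (81.9×10³)(4.7⁴)/(8·35.0³·20) = 5.8257 N/mm
k_B = Gd⁴/(8D³N_a) = (74.8×10³)(10.8⁴)/(8·62.0³·7) = 76.249 N/mm
Springs A,B series: k_AB = 1/(1/5.8257+1/76.249) = 5.4122 N/mm; parallel with C: k_eq = 5.4122+40 = 45.412 N/mm

45.4 N/mm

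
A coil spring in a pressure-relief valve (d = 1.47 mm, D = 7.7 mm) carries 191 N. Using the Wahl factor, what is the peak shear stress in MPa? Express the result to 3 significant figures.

1530 MPa

Spring index C = D/d = 7.7/1.47 = 5.2381
K_W = (4C−1)/(4C−4) + 0.615/C = 19.952/16.952 + 0.1174 = 1.2944
τ₀ = 8FD/(πd³) = 8·191·7.7/(π·1.47³) = 11765.6/9.9793 = 1179 MPa
τ_max = K·τ₀ = 1.2944 × 1179 = 1526.1 MPa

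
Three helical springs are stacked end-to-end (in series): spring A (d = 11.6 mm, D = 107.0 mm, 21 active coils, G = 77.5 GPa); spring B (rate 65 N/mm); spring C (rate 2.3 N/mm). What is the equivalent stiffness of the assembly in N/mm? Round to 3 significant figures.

k_A = Gd⁴/(8D³N_a) = (77.5×10³)(11.6⁴)/(8·107.0³·21) = 6.8183 N/mm
Series: 1/k_eq = 1/6.8183 + 1/65 + 1/2.3 = 0.59683; k_eq = 1.6755 N/mm

1.68 N/mm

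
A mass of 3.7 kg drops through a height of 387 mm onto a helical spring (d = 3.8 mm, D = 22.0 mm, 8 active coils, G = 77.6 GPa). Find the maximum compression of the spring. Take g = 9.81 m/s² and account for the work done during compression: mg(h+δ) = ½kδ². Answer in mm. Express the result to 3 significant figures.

36.0 mm

k = Gd⁴/(8D³N_a) = (77.6×10³)(3.8⁴)/(8·22.0³·8) = 23.744 N/mm
W = mg = 3.7 × 9.81 = 36.297 N
½kδ² − Wδ − Wh = 0 → δ = (W + √(W² + 2kWh))/k
δ = (36.297 + √(1317.5 + 667052))/23.744 = (36.297 + 817.54)/23.744 = 35.961 mm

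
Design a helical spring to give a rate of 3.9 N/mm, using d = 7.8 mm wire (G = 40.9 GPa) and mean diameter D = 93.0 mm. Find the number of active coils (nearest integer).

N_a = Gd⁴/(8D³k) = (40.9×10³ × 7.8⁴)/(8 × 93.0³ × 3.9)
    = 1.51392e+08 / 2.50959e+07 = 6.033 → 6 coils

6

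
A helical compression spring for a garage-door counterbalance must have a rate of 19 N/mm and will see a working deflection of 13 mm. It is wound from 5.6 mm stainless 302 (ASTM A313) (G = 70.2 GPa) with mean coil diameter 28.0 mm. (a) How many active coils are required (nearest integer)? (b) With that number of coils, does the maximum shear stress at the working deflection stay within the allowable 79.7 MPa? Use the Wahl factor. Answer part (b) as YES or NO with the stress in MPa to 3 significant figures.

(a) 21 coils; (b) NO, τ_max = 129 MPa

N_a = Gd⁴/(8D³k) = (70.2×10³)(5.6⁴)/(8·28.0³·19) = 20.69 → N_a = 21
Actual rate k = Gd⁴/(8D³·21) = 18.72 N/mm
Working load F = kδ = 18.72·13 = 243.36 N
C = 28.0/5.6 = 5.0000; K_W = (4C−1)/(4C−4)+0.615/C = 1.3105
τ_max = K_W·8FD/(πd³) = 1.3105·98.806 = 129.49 MPa
τ_max > 79.7 MPa → exceeds allowable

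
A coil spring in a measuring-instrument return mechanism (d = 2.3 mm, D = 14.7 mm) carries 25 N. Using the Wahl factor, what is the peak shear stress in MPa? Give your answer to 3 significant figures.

95.0 MPa

Spring index C = D/d = 14.7/2.3 = 6.3913
K_W = (4C−1)/(4C−4) + 0.615/C = 24.565/21.565 + 0.0962 = 1.2353
τ₀ = 8FD/(πd³) = 8·25·14.7/(π·2.3³) = 2940/38.224 = 76.916 MPa
τ_max = K·τ₀ = 1.2353 × 76.916 = 95.017 MPa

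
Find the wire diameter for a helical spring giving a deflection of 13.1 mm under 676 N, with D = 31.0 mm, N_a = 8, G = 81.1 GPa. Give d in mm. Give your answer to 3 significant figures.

5.90 mm

Required rate k = F/δ = 676/13.1 = 51.603 N/mm
d = (8D³N_a·k / G)^(1/4) = (8·31.0³·8·51.603 / (81.1×10³))^0.25
  = (1213.2)^0.25 = 5.9017 mm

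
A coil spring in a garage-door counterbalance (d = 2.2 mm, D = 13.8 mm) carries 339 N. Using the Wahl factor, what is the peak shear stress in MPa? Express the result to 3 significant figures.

Spring index C = D/d = 13.8/2.2 = 6.2727
K_W = (4C−1)/(4C−4) + 0.615/C = 24.091/21.091 + 0.0980 = 1.2403
τ₀ = 8FD/(πd³) = 8·339·13.8/(π·2.2³) = 37425.6/33.452 = 1118.8 MPa
τ_max = K·τ₀ = 1.2403 × 1118.8 = 1387.6 MPa

1390 MPa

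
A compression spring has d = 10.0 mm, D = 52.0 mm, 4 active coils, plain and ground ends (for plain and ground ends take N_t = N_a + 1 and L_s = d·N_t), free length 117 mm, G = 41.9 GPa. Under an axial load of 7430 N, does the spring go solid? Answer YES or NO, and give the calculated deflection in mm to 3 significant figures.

k = Gd⁴/(8D³N_a) = (41.9×10³)(10.0⁴)/(8·52.0³·4) = 93.122 N/mm
N_t = 5; L_s = 10.0·5 = 50 mm; δ_solid = L₀ − L_s = 117 − 50 = 67 mm
δ = F/k = 7430/93.122 = 79.787 mm
δ ≥ δ_solid → spring goes solid

YES, δ = 79.8 mm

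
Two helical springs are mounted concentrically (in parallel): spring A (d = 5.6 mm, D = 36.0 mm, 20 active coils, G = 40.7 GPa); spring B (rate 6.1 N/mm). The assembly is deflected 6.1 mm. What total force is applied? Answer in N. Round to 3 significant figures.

k_A = Gd⁴/(8D³N_a) = (40.7×10³)(5.6⁴)/(8·36.0³·20) = 5.3619 N/mm
Parallel: k_eq = 5.3619 + 6.1 = 11.462 N/mm
F = k_eq·δ = 11.462·6.1 = 69.918 N

69.9 N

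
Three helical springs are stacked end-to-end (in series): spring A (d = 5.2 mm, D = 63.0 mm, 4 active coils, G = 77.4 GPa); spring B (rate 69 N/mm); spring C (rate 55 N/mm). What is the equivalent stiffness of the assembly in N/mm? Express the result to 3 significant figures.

k_A = Gd⁴/(8D³N_a) = (77.4×10³)(5.2⁴)/(8·63.0³·4) = 7.0727 N/mm
Series: 1/k_eq = 1/7.0727 + 1/69 + 1/55 = 0.17406; k_eq = 5.745 N/mm

5.75 N/mm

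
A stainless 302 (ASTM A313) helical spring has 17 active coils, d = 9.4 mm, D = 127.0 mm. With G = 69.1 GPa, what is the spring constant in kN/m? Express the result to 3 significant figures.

1.94 kN/m

k = Gd⁴/(8D³N_a) = (69.1×10³ × 9.4⁴) / (8 × 127.0³ × 17)
  = 5.39498e+08 / 2.7858e+08 = 1.9366 N/mm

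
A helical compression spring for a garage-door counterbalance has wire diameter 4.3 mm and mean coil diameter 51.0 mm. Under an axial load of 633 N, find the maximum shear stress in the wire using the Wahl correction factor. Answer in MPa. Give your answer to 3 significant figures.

Spring index C = D/d = 51.0/4.3 = 11.8605
K_W = (4C−1)/(4C−4) + 0.615/C = 46.442/43.442 + 0.0519 = 1.1209
τ₀ = 8FD/(πd³) = 8·633·51.0/(π·4.3³) = 258264/249.78 = 1034 MPa
τ_max = K·τ₀ = 1.1209 × 1034 = 1159 MPa

1160 MPa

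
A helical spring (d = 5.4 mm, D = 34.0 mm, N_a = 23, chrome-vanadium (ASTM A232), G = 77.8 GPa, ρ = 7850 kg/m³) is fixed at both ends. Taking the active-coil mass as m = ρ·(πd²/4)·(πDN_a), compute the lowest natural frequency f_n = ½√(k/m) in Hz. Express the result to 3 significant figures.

k = Gd⁴/(8D³N_a) = (77.8×10³)(5.4⁴)/(8·34.0³·23) = 9.1475 N/mm = 9147.5 N/m
Wire length L = πDN_a = π·34.0·23 = 2456.7 mm
m = ρ·(πd²/4)·L = 7850 × 22.902×10⁻⁶ m² × 2.4567 m = 0.44168 kg
f_n = ½√(k/m) = 0.5·√(9147.5/0.44168) = 0.5·√(20711) = 71.956 Hz

72.0 Hz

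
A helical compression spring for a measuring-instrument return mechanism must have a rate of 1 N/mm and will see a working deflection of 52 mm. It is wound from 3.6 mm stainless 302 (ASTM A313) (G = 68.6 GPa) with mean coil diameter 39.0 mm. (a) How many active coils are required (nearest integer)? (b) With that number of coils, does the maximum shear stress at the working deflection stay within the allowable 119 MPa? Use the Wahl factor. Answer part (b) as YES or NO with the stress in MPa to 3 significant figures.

N_a = Gd⁴/(8D³k) = (68.6×10³)(3.6⁴)/(8·39.0³·1) = 24.28 → N_a = 24
Actual rate k = Gd⁴/(8D³·24) = 1.0117 N/mm
Working load F = kδ = 1.0117·52 = 52.607 N
C = 39.0/3.6 = 10.8333; K_W = (4C−1)/(4C−4)+0.615/C = 1.1330
τ_max = K_W·8FD/(πd³) = 1.1330·111.98 = 126.88 MPa
τ_max > 119 MPa → exceeds allowable

(a) 24 coils; (b) NO, τ_max = 127 MPa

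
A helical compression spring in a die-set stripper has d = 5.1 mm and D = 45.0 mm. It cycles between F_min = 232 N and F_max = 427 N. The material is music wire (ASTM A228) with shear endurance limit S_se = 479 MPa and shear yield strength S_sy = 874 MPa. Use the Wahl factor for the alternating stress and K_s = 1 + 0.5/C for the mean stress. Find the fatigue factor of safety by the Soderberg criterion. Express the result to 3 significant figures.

1.82

C = D/d = 45.0/5.1 = 8.8235; K_W = (4C−1)/(4C−4)+0.615/C = 1.1656; K_s = 1+0.5/C = 1.0567
F_a = (F_max−F_min)/2 = 97.5 N; F_m = (F_max+F_min)/2 = 329.5 N
τ_a = K_W·8F_aD/(πd³) = 1.1656 × 84.226 = 98.171 MPa
τ_m = K_s·8F_mD/(πd³) = 1.0567 × 284.64 = 300.77 MPa
Soderberg: 1/n_f = τ_a/S_se + τ_m/S_sy = 98.171/479 + 300.77/874 = 0.20495 + 0.34413 = 0.54908
n_f = 1/0.54908 = 1.821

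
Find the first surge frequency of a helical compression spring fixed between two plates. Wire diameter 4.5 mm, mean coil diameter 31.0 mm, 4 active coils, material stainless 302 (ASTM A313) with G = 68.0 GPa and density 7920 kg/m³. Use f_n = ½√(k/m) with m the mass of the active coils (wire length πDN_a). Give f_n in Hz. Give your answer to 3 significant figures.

386 Hz

k = Gd⁴/(8D³N_a) = (68.0×10³)(4.5⁴)/(8·31.0³·4) = 29.25 N/mm = 29250 N/m
Wire length L = πDN_a = π·31.0·4 = 389.56 mm
m = ρ·(πd²/4)·L = 7920 × 15.904×10⁻⁶ m² × 0.38956 m = 0.04907 kg
f_n = ½√(k/m) = 0.5·√(29250/0.04907) = 0.5·√(5.9609e+05) = 386.03 Hz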